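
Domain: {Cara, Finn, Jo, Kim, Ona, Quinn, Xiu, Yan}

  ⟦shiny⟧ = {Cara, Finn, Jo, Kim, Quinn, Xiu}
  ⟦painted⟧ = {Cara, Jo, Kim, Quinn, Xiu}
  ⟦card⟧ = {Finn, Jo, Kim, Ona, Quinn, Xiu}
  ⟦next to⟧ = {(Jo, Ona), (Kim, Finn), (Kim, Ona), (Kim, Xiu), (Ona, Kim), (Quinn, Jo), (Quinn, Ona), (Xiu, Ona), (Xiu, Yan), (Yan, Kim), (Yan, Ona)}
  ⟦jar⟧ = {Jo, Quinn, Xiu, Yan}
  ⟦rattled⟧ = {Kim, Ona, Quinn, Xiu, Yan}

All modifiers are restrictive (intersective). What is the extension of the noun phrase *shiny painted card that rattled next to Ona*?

⟦that rattled⟧ = ⟦rattled⟧ = {Kim, Ona, Quinn, Xiu, Yan}
⟦next to Ona⟧ = {x : ⟨x, Ona⟩ ∈ ⟦next to⟧} = {Jo, Kim, Quinn, Xiu, Yan}
⟦card⟧ = {Finn, Jo, Kim, Ona, Quinn, Xiu}
… ∩ ⟦that rattled⟧ = {Finn, Jo, Kim, Ona, Quinn, Xiu} ∩ {Kim, Ona, Quinn, Xiu, Yan} = {Kim, Ona, Quinn, Xiu}
… ∩ ⟦next to Ona⟧ = {Kim, Ona, Quinn, Xiu} ∩ {Jo, Kim, Quinn, Xiu, Yan} = {Kim, Quinn, Xiu}
… ∩ ⟦shiny⟧ = {Kim, Quinn, Xiu} ∩ {Cara, Finn, Jo, Kim, Quinn, Xiu} = {Kim, Quinn, Xiu}
… ∩ ⟦painted⟧ = {Kim, Quinn, Xiu} ∩ {Cara, Jo, Kim, Quinn, Xiu} = {Kim, Quinn, Xiu}
So ⟦shiny painted card that rattled next to Ona⟧ = {Kim, Quinn, Xiu}.

{Kim, Quinn, Xiu}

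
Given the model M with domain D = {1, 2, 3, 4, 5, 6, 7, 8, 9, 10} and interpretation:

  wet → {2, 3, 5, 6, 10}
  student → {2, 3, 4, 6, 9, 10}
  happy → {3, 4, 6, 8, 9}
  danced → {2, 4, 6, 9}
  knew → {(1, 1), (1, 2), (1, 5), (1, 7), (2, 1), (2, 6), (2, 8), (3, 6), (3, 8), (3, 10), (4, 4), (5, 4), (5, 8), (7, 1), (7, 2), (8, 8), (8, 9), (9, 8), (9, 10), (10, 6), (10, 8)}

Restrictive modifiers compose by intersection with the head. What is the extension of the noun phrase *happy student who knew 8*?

{3, 9}

⟦who knew 8⟧ = {x : ⟨x, 8⟩ ∈ ⟦knew⟧} = {2, 3, 5, 8, 9, 10}
⟦student⟧ = {2, 3, 4, 6, 9, 10}
… ∩ ⟦who knew 8⟧ = {2, 3, 4, 6, 9, 10} ∩ {2, 3, 5, 8, 9, 10} = {2, 3, 9, 10}
… ∩ ⟦happy⟧ = {2, 3, 9, 10} ∩ {3, 4, 6, 8, 9} = {3, 9}
So ⟦happy student who knew 8⟧ = {3, 9}.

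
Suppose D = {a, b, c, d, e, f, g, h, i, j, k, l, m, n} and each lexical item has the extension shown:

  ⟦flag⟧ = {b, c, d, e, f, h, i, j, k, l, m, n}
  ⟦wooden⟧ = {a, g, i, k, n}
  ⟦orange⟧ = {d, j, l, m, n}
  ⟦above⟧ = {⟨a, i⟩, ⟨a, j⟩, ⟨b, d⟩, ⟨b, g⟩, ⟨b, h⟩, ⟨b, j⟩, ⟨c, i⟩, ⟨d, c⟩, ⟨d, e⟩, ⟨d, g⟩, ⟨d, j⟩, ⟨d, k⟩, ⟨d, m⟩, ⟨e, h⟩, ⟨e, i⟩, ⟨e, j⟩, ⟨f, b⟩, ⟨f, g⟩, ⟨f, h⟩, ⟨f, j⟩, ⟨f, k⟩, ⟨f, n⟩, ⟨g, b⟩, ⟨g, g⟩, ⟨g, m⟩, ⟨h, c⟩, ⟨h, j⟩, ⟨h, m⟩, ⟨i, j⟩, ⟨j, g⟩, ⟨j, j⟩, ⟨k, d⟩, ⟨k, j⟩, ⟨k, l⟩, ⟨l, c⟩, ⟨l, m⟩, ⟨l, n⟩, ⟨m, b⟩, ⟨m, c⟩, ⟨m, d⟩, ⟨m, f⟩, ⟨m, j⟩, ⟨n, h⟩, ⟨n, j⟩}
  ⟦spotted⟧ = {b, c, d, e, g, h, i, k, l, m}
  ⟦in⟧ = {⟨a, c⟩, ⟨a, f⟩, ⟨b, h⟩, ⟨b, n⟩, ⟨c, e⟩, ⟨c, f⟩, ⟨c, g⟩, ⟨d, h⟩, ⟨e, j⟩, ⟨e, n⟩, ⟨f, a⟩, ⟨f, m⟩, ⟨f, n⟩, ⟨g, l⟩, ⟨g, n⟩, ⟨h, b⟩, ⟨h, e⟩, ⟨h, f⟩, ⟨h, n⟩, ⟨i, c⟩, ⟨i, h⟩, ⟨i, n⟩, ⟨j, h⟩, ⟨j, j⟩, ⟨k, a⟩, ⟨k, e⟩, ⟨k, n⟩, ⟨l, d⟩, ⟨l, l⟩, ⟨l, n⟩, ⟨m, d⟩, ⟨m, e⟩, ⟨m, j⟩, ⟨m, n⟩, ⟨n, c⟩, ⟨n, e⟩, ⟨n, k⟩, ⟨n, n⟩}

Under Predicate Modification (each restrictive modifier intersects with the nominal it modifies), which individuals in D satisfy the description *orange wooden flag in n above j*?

{n}

⟦in n⟧ = {x : ⟨x, n⟩ ∈ ⟦in⟧} = {b, e, f, g, h, i, k, l, m, n}
⟦above j⟧ = {x : ⟨x, j⟩ ∈ ⟦above⟧} = {a, b, d, e, f, h, i, j, k, m, n}
⟦flag⟧ = {b, c, d, e, f, h, i, j, k, l, m, n}
… ∩ ⟦in n⟧ = {b, c, d, e, f, h, i, j, k, l, m, n} ∩ {b, e, f, g, h, i, k, l, m, n} = {b, e, f, h, i, k, l, m, n}
… ∩ ⟦above j⟧ = {b, e, f, h, i, k, l, m, n} ∩ {a, b, d, e, f, h, i, j, k, m, n} = {b, e, f, h, i, k, m, n}
… ∩ ⟦orange⟧ = {b, e, f, h, i, k, m, n} ∩ {d, j, l, m, n} = {m, n}
… ∩ ⟦wooden⟧ = {m, n} ∩ {a, g, i, k, n} = {n}
So ⟦orange wooden flag in n above j⟧ = {n}.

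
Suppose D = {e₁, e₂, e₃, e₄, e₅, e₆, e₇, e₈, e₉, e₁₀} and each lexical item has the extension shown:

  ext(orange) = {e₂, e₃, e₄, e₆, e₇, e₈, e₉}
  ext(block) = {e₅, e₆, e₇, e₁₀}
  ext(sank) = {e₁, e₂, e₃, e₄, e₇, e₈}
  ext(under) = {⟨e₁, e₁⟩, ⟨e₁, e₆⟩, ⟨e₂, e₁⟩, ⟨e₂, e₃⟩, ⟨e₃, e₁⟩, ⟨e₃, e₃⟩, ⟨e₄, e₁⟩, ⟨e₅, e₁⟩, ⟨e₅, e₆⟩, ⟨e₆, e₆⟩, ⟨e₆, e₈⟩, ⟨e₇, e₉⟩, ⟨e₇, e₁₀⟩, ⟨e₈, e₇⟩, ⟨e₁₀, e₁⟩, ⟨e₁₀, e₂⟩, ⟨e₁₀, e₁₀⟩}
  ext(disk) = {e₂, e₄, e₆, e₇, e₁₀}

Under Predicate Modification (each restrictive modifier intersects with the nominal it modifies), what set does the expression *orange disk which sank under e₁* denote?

{e₂, e₄}

⟦which sank⟧ = ⟦sank⟧ = {e₁, e₂, e₃, e₄, e₇, e₈}
⟦under e₁⟧ = {x : ⟨x, e₁⟩ ∈ ⟦under⟧} = {e₁, e₂, e₃, e₄, e₅, e₁₀}
⟦disk⟧ = {e₂, e₄, e₆, e₇, e₁₀}
… ∩ ⟦which sank⟧ = {e₂, e₄, e₆, e₇, e₁₀} ∩ {e₁, e₂, e₃, e₄, e₇, e₈} = {e₂, e₄, e₇}
… ∩ ⟦under e₁⟧ = {e₂, e₄, e₇} ∩ {e₁, e₂, e₃, e₄, e₅, e₁₀} = {e₂, e₄}
… ∩ ⟦orange⟧ = {e₂, e₄} ∩ {e₂, e₃, e₄, e₆, e₇, e₈, e₉} = {e₂, e₄}
So ⟦orange disk which sank under e₁⟧ = {e₂, e₄}.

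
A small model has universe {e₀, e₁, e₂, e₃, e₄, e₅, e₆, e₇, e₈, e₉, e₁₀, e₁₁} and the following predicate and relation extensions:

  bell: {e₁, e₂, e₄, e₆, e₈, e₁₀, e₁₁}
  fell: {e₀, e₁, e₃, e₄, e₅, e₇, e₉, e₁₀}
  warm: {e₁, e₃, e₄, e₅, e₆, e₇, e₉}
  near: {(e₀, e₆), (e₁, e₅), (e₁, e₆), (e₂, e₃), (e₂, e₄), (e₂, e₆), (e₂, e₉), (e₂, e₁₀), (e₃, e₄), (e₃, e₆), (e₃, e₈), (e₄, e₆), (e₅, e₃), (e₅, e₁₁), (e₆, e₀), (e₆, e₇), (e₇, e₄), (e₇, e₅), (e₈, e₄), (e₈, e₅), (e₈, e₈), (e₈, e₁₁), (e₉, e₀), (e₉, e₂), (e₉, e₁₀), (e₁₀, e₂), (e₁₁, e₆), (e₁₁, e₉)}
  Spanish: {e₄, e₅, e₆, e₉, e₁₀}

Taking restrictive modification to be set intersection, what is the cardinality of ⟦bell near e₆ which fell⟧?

2

⟦near e₆⟧ = {x : ⟨x, e₆⟩ ∈ ⟦near⟧} = {e₀, e₁, e₂, e₃, e₄, e₁₁}
⟦which fell⟧ = ⟦fell⟧ = {e₀, e₁, e₃, e₄, e₅, e₇, e₉, e₁₀}
⟦bell⟧ = {e₁, e₂, e₄, e₆, e₈, e₁₀, e₁₁}
… ∩ ⟦near e₆⟧ = {e₁, e₂, e₄, e₆, e₈, e₁₀, e₁₁} ∩ {e₀, e₁, e₂, e₃, e₄, e₁₁} = {e₁, e₂, e₄, e₁₁}
… ∩ ⟦which fell⟧ = {e₁, e₂, e₄, e₁₁} ∩ {e₀, e₁, e₃, e₄, e₅, e₇, e₉, e₁₀} = {e₁, e₄}
⟦bell near e₆ which fell⟧ = {e₁, e₄}, so the cardinality is 2.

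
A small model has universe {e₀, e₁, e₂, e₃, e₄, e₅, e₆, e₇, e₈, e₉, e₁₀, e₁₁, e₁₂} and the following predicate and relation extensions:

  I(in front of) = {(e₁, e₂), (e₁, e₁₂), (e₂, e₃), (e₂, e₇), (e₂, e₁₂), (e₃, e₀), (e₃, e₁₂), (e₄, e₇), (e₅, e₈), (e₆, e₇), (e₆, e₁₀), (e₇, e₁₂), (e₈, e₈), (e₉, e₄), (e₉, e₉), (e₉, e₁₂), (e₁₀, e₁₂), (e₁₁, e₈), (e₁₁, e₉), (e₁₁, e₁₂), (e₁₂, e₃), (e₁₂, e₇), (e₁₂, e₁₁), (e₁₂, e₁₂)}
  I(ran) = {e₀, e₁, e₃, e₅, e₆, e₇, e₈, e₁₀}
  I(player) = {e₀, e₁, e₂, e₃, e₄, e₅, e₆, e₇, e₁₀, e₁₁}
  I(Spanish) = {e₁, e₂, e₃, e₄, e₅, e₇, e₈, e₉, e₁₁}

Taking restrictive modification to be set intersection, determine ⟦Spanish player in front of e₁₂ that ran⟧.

{e₁, e₃, e₇}

⟦in front of e₁₂⟧ = {x : ⟨x, e₁₂⟩ ∈ ⟦in front of⟧} = {e₁, e₂, e₃, e₇, e₉, e₁₀, e₁₁, e₁₂}
⟦that ran⟧ = ⟦ran⟧ = {e₀, e₁, e₃, e₅, e₆, e₇, e₈, e₁₀}
⟦player⟧ = {e₀, e₁, e₂, e₃, e₄, e₅, e₆, e₇, e₁₀, e₁₁}
… ∩ ⟦in front of e₁₂⟧ = {e₀, e₁, e₂, e₃, e₄, e₅, e₆, e₇, e₁₀, e₁₁} ∩ {e₁, e₂, e₃, e₇, e₉, e₁₀, e₁₁, e₁₂} = {e₁, e₂, e₃, e₇, e₁₀, e₁₁}
… ∩ ⟦that ran⟧ = {e₁, e₂, e₃, e₇, e₁₀, e₁₁} ∩ {e₀, e₁, e₃, e₅, e₆, e₇, e₈, e₁₀} = {e₁, e₃, e₇, e₁₀}
… ∩ ⟦Spanish⟧ = {e₁, e₃, e₇, e₁₀} ∩ {e₁, e₂, e₃, e₄, e₅, e₇, e₈, e₉, e₁₁} = {e₁, e₃, e₇}
So ⟦Spanish player in front of e₁₂ that ran⟧ = {e₁, e₃, e₇}.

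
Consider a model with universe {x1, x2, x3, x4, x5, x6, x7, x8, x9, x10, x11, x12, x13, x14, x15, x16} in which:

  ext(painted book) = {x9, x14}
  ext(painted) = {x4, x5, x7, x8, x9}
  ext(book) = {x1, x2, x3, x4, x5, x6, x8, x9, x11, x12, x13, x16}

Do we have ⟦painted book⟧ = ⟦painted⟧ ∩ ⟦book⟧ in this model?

⟦painted⟧ ∩ ⟦book⟧ = {x4, x5, x7, x8, x9} ∩ {x1, x2, x3, x4, x5, x6, x8, x9, x11, x12, x13, x16} = {x4, x5, x8, x9}
Observed ⟦painted book⟧ = {x9, x14}.
These differ, so the modifier is not intersective in this model.

no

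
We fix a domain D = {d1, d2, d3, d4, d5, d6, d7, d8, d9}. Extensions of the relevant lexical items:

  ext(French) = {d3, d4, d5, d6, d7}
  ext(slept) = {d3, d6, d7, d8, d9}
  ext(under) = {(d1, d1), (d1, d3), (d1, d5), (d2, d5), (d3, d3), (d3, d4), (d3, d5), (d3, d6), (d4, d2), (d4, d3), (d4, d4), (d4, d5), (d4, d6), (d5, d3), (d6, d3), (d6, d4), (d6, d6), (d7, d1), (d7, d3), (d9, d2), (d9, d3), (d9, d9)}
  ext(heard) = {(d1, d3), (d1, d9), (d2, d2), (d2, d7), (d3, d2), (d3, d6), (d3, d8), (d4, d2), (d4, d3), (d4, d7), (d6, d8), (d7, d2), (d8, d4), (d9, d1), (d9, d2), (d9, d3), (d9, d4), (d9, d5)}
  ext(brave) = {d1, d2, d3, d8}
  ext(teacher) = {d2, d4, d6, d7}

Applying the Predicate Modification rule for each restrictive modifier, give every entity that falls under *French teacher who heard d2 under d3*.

⟦who heard d2⟧ = {x : ⟨x, d2⟩ ∈ ⟦heard⟧} = {d2, d3, d4, d7, d9}
⟦under d3⟧ = {x : ⟨x, d3⟩ ∈ ⟦under⟧} = {d1, d3, d4, d5, d6, d7, d9}
⟦teacher⟧ = {d2, d4, d6, d7}
… ∩ ⟦who heard d2⟧ = {d2, d4, d6, d7} ∩ {d2, d3, d4, d7, d9} = {d2, d4, d7}
… ∩ ⟦under d3⟧ = {d2, d4, d7} ∩ {d1, d3, d4, d5, d6, d7, d9} = {d4, d7}
… ∩ ⟦French⟧ = {d4, d7} ∩ {d3, d4, d5, d6, d7} = {d4, d7}
So ⟦French teacher who heard d2 under d3⟧ = {d4, d7}.

{d4, d7}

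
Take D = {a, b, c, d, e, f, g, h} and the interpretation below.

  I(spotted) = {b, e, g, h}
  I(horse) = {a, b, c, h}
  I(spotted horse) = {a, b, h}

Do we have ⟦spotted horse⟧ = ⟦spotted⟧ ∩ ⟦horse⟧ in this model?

⟦spotted⟧ ∩ ⟦horse⟧ = {b, e, g, h} ∩ {a, b, c, h} = {b, h}
Observed ⟦spotted horse⟧ = {a, b, h}.
These differ, so the modifier is not intersective in this model.

no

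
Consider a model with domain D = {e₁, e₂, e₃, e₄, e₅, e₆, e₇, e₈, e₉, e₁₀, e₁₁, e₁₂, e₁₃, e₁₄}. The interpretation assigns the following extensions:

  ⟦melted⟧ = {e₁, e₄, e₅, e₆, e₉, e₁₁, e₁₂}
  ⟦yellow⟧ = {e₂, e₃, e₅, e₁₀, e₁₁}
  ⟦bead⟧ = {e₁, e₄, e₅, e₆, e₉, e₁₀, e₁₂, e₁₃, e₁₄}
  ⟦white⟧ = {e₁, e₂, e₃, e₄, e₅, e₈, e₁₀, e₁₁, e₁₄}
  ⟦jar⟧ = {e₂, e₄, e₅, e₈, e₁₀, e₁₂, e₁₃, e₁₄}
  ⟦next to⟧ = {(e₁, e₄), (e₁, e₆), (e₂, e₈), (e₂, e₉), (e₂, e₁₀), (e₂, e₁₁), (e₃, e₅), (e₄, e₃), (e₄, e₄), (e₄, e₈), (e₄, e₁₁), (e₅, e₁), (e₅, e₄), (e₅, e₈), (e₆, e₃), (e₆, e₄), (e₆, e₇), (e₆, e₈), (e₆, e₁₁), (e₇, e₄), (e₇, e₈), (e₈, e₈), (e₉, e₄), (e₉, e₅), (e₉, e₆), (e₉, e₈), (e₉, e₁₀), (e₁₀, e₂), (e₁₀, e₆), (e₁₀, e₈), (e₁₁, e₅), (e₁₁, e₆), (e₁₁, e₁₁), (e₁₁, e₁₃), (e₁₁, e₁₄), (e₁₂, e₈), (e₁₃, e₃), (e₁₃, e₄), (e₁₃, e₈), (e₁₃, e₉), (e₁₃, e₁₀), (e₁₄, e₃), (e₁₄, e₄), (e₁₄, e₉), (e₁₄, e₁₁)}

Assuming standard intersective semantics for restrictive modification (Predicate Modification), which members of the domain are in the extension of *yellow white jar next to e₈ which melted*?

{e₅}

⟦next to e₈⟧ = {x : ⟨x, e₈⟩ ∈ ⟦next to⟧} = {e₂, e₄, e₅, e₆, e₇, e₈, e₉, e₁₀, e₁₂, e₁₃}
⟦which melted⟧ = ⟦melted⟧ = {e₁, e₄, e₅, e₆, e₉, e₁₁, e₁₂}
⟦jar⟧ = {e₂, e₄, e₅, e₈, e₁₀, e₁₂, e₁₃, e₁₄}
… ∩ ⟦next to e₈⟧ = {e₂, e₄, e₅, e₈, e₁₀, e₁₂, e₁₃, e₁₄} ∩ {e₂, e₄, e₅, e₆, e₇, e₈, e₉, e₁₀, e₁₂, e₁₃} = {e₂, e₄, e₅, e₈, e₁₀, e₁₂, e₁₃}
… ∩ ⟦which melted⟧ = {e₂, e₄, e₅, e₈, e₁₀, e₁₂, e₁₃} ∩ {e₁, e₄, e₅, e₆, e₉, e₁₁, e₁₂} = {e₄, e₅, e₁₂}
… ∩ ⟦yellow⟧ = {e₄, e₅, e₁₂} ∩ {e₂, e₃, e₅, e₁₀, e₁₁} = {e₅}
… ∩ ⟦white⟧ = {e₅} ∩ {e₁, e₂, e₃, e₄, e₅, e₈, e₁₀, e₁₁, e₁₄} = {e₅}
So ⟦yellow white jar next to e₈ which melted⟧ = {e₅}.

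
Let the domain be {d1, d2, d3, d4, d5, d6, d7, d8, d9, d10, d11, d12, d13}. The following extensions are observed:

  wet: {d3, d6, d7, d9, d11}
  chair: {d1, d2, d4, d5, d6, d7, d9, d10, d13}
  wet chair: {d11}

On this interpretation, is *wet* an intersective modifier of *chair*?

⟦wet⟧ ∩ ⟦chair⟧ = {d3, d6, d7, d9, d11} ∩ {d1, d2, d4, d5, d6, d7, d9, d10, d13} = {d6, d7, d9}
Observed ⟦wet chair⟧ = {d11}.
These differ, so the modifier is not intersective in this model.

no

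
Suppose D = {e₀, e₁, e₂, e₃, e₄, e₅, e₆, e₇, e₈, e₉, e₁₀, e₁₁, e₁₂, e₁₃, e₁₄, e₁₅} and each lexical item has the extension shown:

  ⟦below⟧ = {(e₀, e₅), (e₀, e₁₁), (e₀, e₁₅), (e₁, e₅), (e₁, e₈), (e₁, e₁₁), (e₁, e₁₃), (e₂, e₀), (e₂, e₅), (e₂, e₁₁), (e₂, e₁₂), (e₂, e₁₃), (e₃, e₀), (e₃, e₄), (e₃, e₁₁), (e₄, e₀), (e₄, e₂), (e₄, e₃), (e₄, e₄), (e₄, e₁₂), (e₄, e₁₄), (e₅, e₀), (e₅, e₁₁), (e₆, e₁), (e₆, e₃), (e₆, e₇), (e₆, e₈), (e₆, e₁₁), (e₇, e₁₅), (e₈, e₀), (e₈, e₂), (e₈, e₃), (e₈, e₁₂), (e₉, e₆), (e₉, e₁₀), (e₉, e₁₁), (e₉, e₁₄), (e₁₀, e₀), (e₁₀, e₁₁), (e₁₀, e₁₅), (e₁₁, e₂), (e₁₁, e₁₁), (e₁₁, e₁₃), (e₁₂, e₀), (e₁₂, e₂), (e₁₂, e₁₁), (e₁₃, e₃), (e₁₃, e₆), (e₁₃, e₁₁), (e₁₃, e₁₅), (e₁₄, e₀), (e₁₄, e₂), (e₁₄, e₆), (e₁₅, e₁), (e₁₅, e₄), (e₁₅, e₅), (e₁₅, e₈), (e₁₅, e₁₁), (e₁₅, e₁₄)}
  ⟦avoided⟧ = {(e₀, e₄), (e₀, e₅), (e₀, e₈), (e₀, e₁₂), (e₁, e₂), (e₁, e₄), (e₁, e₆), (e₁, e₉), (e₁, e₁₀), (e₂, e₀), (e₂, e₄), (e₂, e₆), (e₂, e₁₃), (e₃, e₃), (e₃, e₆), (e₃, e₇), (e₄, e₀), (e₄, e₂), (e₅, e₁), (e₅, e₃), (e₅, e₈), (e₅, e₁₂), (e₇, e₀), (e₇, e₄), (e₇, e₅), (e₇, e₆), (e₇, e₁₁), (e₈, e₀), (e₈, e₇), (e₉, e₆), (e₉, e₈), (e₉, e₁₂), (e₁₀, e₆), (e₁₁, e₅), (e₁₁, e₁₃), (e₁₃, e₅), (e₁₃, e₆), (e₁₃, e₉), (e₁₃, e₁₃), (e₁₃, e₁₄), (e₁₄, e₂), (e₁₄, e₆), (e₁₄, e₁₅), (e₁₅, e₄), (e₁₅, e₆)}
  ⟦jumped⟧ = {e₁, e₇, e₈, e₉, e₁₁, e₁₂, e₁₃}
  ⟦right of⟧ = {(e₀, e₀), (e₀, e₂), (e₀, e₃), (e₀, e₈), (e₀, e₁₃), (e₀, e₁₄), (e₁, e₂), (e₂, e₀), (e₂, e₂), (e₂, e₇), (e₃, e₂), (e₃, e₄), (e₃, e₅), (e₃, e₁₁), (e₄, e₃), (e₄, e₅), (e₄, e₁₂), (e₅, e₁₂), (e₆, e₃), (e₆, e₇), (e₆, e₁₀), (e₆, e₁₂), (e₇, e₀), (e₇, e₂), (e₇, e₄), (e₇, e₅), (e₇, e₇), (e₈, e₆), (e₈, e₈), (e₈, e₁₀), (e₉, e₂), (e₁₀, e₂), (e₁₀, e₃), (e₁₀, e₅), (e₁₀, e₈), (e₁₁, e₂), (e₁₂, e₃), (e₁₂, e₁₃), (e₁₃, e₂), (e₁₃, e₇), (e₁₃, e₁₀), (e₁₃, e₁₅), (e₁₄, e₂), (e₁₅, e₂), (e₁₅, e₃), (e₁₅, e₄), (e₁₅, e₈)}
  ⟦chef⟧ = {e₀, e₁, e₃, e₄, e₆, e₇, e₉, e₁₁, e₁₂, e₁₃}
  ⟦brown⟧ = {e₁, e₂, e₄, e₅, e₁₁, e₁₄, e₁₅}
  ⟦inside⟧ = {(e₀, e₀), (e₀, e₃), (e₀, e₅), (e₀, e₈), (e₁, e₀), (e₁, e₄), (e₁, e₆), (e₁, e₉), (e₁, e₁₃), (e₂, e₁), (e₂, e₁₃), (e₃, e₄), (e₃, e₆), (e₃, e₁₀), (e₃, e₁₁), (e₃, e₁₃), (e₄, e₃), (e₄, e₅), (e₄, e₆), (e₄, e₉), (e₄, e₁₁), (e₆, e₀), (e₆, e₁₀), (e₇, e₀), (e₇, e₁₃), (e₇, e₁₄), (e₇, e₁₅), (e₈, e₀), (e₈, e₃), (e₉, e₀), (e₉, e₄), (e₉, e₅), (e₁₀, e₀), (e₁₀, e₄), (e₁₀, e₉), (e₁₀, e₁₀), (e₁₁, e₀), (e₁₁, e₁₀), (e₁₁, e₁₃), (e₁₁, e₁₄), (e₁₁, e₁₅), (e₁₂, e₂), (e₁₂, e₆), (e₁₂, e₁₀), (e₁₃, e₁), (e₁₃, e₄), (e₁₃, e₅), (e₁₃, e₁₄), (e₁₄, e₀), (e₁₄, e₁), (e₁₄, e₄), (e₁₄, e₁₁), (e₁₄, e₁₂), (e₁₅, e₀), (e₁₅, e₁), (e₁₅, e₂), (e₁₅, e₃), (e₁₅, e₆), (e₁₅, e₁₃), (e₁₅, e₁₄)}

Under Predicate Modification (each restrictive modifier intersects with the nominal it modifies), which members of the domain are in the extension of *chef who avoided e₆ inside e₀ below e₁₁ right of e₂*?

{e₁, e₉}

⟦who avoided e₆⟧ = {x : ⟨x, e₆⟩ ∈ ⟦avoided⟧} = {e₁, e₂, e₃, e₇, e₉, e₁₀, e₁₃, e₁₄, e₁₅}
⟦inside e₀⟧ = {x : ⟨x, e₀⟩ ∈ ⟦inside⟧} = {e₀, e₁, e₆, e₇, e₈, e₉, e₁₀, e₁₁, e₁₄, e₁₅}
⟦below e₁₁⟧ = {x : ⟨x, e₁₁⟩ ∈ ⟦below⟧} = {e₀, e₁, e₂, e₃, e₅, e₆, e₉, e₁₀, e₁₁, e₁₂, e₁₃, e₁₅}
⟦right of e₂⟧ = {x : ⟨x, e₂⟩ ∈ ⟦right of⟧} = {e₀, e₁, e₂, e₃, e₇, e₉, e₁₀, e₁₁, e₁₃, e₁₄, e₁₅}
⟦chef⟧ = {e₀, e₁, e₃, e₄, e₆, e₇, e₉, e₁₁, e₁₂, e₁₃}
… ∩ ⟦who avoided e₆⟧ = {e₀, e₁, e₃, e₄, e₆, e₇, e₉, e₁₁, e₁₂, e₁₃} ∩ {e₁, e₂, e₃, e₇, e₉, e₁₀, e₁₃, e₁₄, e₁₅} = {e₁, e₃, e₇, e₉, e₁₃}
… ∩ ⟦inside e₀⟧ = {e₁, e₃, e₇, e₉, e₁₃} ∩ {e₀, e₁, e₆, e₇, e₈, e₉, e₁₀, e₁₁, e₁₄, e₁₅} = {e₁, e₇, e₉}
… ∩ ⟦below e₁₁⟧ = {e₁, e₇, e₉} ∩ {e₀, e₁, e₂, e₃, e₅, e₆, e₉, e₁₀, e₁₁, e₁₂, e₁₃, e₁₅} = {e₁, e₉}
… ∩ ⟦right of e₂⟧ = {e₁, e₉} ∩ {e₀, e₁, e₂, e₃, e₇, e₉, e₁₀, e₁₁, e₁₃, e₁₄, e₁₅} = {e₁, e₉}
So ⟦chef who avoided e₆ inside e₀ below e₁₁ right of e₂⟧ = {e₁, e₉}.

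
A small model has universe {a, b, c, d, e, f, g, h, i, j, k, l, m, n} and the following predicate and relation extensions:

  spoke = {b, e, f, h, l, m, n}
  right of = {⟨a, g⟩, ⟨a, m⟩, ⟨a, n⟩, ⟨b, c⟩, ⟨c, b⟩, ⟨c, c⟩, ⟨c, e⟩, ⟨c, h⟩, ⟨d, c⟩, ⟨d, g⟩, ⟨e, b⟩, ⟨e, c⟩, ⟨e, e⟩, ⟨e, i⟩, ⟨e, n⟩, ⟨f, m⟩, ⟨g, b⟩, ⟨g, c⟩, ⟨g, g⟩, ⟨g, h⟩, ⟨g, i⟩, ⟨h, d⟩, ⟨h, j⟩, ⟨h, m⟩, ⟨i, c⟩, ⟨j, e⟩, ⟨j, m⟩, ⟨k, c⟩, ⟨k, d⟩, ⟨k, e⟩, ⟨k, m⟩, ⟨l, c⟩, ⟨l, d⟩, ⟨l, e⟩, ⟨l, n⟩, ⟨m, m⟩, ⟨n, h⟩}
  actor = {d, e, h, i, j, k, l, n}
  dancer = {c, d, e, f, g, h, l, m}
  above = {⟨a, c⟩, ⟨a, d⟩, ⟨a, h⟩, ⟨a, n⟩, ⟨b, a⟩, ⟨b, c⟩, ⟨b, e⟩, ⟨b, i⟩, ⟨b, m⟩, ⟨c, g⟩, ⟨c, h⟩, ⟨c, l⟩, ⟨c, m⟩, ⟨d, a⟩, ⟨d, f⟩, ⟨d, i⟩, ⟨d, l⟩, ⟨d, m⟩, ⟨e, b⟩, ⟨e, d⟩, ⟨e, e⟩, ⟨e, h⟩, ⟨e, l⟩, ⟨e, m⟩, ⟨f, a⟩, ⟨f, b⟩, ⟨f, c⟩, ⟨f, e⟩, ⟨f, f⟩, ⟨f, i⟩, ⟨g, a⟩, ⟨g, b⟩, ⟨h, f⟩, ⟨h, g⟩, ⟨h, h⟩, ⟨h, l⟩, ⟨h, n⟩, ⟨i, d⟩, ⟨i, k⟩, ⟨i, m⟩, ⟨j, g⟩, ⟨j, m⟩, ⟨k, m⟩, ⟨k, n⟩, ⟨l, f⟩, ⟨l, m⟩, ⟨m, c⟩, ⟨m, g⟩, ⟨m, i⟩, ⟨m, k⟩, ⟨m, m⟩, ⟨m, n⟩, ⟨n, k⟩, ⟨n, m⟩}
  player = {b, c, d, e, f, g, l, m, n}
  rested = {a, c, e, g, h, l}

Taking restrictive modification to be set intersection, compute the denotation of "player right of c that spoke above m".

⟦right of c⟧ = {x : ⟨x, c⟩ ∈ ⟦right of⟧} = {b, c, d, e, g, i, k, l}
⟦that spoke⟧ = ⟦spoke⟧ = {b, e, f, h, l, m, n}
⟦above m⟧ = {x : ⟨x, m⟩ ∈ ⟦above⟧} = {b, c, d, e, i, j, k, l, m, n}
⟦player⟧ = {b, c, d, e, f, g, l, m, n}
… ∩ ⟦right of c⟧ = {b, c, d, e, f, g, l, m, n} ∩ {b, c, d, e, g, i, k, l} = {b, c, d, e, g, l}
… ∩ ⟦that spoke⟧ = {b, c, d, e, g, l} ∩ {b, e, f, h, l, m, n} = {b, e, l}
… ∩ ⟦above m⟧ = {b, e, l} ∩ {b, c, d, e, i, j, k, l, m, n} = {b, e, l}
So ⟦player right of c that spoke above m⟧ = {b, e, l}.

{b, e, l}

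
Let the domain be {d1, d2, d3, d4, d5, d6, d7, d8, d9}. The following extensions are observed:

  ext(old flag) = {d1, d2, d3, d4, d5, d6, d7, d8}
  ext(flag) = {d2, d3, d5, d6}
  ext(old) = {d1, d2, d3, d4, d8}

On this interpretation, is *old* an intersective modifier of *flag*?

⟦old⟧ ∩ ⟦flag⟧ = {d1, d2, d3, d4, d8} ∩ {d2, d3, d5, d6} = {d2, d3}
Observed ⟦old flag⟧ = {d1, d2, d3, d4, d5, d6, d7, d8}.
These differ, so the modifier is not intersective in this model.

no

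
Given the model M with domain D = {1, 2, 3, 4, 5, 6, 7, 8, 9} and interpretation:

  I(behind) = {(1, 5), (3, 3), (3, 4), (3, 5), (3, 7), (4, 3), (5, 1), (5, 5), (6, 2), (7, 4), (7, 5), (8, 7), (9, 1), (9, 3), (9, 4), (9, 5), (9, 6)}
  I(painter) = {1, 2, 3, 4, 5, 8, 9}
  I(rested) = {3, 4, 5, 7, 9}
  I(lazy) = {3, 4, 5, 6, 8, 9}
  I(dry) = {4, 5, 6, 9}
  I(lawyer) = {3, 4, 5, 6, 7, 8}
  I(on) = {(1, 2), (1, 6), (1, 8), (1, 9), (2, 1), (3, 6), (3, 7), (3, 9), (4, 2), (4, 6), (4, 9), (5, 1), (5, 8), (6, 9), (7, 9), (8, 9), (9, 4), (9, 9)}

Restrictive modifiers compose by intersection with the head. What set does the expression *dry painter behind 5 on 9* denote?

⟦behind 5⟧ = {x : ⟨x, 5⟩ ∈ ⟦behind⟧} = {1, 3, 5, 7, 9}
⟦on 9⟧ = {x : ⟨x, 9⟩ ∈ ⟦on⟧} = {1, 3, 4, 6, 7, 8, 9}
⟦painter⟧ = {1, 2, 3, 4, 5, 8, 9}
… ∩ ⟦behind 5⟧ = {1, 2, 3, 4, 5, 8, 9} ∩ {1, 3, 5, 7, 9} = {1, 3, 5, 9}
… ∩ ⟦on 9⟧ = {1, 3, 5, 9} ∩ {1, 3, 4, 6, 7, 8, 9} = {1, 3, 9}
… ∩ ⟦dry⟧ = {1, 3, 9} ∩ {4, 5, 6, 9} = {9}
So ⟦dry painter behind 5 on 9⟧ = {9}.

{9}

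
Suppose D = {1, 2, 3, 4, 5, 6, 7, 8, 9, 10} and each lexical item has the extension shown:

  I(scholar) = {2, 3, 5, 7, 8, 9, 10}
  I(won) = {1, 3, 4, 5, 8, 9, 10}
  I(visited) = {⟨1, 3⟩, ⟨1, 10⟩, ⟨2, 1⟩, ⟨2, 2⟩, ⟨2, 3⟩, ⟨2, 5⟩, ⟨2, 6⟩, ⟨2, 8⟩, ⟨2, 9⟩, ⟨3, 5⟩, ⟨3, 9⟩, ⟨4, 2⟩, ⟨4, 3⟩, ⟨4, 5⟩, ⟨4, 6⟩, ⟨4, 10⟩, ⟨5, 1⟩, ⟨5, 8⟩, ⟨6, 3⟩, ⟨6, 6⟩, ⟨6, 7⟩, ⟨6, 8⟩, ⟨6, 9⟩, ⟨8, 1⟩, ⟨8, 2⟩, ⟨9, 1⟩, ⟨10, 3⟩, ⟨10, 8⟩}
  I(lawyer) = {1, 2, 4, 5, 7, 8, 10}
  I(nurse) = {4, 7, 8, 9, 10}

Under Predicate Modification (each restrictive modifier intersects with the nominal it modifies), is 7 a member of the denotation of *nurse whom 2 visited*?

no

⟦whom 2 visited⟧ = {x : ⟨2, x⟩ ∈ ⟦visited⟧} = {1, 2, 3, 5, 6, 8, 9}
⟦nurse⟧ = {4, 7, 8, 9, 10}
… ∩ ⟦whom 2 visited⟧ = {4, 7, 8, 9, 10} ∩ {1, 2, 3, 5, 6, 8, 9} = {8, 9}
⟦nurse whom 2 visited⟧ = {8, 9}; 7 ∉ this set.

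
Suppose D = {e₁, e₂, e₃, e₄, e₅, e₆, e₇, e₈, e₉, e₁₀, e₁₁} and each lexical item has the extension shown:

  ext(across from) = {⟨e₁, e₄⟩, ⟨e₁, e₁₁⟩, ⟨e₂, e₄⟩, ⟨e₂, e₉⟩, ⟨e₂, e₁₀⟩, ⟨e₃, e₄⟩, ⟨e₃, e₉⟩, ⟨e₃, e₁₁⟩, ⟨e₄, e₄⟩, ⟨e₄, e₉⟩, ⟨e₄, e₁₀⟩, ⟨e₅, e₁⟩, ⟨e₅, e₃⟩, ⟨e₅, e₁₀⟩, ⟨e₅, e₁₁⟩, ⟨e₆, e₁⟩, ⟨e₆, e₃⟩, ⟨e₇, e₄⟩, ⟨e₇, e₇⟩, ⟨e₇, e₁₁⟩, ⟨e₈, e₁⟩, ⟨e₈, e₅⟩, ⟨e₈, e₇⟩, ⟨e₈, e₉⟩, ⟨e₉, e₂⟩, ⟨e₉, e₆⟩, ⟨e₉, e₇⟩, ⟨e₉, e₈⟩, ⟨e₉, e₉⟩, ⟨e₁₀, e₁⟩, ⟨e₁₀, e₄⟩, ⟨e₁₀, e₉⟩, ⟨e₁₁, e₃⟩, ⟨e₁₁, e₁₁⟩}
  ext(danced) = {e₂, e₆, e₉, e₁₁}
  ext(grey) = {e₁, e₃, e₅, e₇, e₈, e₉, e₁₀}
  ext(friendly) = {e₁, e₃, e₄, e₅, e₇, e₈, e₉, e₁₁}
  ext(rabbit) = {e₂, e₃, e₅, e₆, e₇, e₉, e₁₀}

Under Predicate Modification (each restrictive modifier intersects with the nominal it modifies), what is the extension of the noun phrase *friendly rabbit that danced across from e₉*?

{e₉}

⟦that danced⟧ = ⟦danced⟧ = {e₂, e₆, e₉, e₁₁}
⟦across from e₉⟧ = {x : ⟨x, e₉⟩ ∈ ⟦across from⟧} = {e₂, e₃, e₄, e₈, e₉, e₁₀}
⟦rabbit⟧ = {e₂, e₃, e₅, e₆, e₇, e₉, e₁₀}
… ∩ ⟦that danced⟧ = {e₂, e₃, e₅, e₆, e₇, e₉, e₁₀} ∩ {e₂, e₆, e₉, e₁₁} = {e₂, e₆, e₉}
… ∩ ⟦across from e₉⟧ = {e₂, e₆, e₉} ∩ {e₂, e₃, e₄, e₈, e₉, e₁₀} = {e₂, e₉}
… ∩ ⟦friendly⟧ = {e₂, e₉} ∩ {e₁, e₃, e₄, e₅, e₇, e₈, e₉, e₁₁} = {e₉}
So ⟦friendly rabbit that danced across from e₉⟧ = {e₉}.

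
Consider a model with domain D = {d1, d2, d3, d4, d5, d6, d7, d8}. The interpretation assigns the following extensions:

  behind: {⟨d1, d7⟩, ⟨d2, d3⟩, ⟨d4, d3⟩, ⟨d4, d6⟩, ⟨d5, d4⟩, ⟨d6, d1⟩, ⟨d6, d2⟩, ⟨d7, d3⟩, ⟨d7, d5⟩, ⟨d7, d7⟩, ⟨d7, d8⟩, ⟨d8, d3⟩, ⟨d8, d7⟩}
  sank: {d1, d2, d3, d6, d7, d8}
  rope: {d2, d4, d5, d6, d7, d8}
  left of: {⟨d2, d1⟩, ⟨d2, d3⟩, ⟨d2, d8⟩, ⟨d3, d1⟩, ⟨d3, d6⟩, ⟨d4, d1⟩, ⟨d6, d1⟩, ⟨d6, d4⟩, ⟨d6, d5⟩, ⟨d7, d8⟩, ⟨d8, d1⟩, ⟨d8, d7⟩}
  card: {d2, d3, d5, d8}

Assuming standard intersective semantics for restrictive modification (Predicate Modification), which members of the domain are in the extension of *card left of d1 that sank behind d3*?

{d2, d8}

⟦left of d1⟧ = {x : ⟨x, d1⟩ ∈ ⟦left of⟧} = {d2, d3, d4, d6, d8}
⟦that sank⟧ = ⟦sank⟧ = {d1, d2, d3, d6, d7, d8}
⟦behind d3⟧ = {x : ⟨x, d3⟩ ∈ ⟦behind⟧} = {d2, d4, d7, d8}
⟦card⟧ = {d2, d3, d5, d8}
… ∩ ⟦left of d1⟧ = {d2, d3, d5, d8} ∩ {d2, d3, d4, d6, d8} = {d2, d3, d8}
… ∩ ⟦that sank⟧ = {d2, d3, d8} ∩ {d1, d2, d3, d6, d7, d8} = {d2, d3, d8}
… ∩ ⟦behind d3⟧ = {d2, d3, d8} ∩ {d2, d4, d7, d8} = {d2, d8}
So ⟦card left of d1 that sank behind d3⟧ = {d2, d8}.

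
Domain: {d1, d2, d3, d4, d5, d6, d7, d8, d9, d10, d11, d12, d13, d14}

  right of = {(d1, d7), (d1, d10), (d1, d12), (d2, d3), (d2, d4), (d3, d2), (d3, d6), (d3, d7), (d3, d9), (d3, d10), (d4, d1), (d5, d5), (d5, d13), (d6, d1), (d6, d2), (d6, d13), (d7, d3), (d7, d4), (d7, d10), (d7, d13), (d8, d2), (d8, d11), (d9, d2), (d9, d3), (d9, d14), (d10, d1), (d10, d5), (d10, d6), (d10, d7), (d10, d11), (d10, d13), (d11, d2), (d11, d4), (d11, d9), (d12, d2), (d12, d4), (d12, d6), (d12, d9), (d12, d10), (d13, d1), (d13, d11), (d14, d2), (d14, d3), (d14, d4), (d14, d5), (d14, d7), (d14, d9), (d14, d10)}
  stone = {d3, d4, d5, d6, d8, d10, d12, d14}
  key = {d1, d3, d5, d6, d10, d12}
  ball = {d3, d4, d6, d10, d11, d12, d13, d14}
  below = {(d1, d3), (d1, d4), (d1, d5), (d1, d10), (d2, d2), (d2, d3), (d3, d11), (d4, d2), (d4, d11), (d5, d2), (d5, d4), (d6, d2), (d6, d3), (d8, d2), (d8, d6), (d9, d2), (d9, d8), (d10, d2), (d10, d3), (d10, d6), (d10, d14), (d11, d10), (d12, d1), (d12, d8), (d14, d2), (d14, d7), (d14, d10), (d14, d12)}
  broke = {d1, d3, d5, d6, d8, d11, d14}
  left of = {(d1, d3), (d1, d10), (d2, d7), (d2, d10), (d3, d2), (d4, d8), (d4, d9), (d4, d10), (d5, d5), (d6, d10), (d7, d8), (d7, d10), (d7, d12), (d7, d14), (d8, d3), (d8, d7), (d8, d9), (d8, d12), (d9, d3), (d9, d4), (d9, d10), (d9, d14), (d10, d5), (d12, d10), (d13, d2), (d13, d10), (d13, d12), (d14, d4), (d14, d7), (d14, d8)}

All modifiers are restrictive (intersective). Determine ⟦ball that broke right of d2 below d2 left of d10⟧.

⟦that broke⟧ = ⟦broke⟧ = {d1, d3, d5, d6, d8, d11, d14}
⟦right of d2⟧ = {x : ⟨x, d2⟩ ∈ ⟦right of⟧} = {d3, d6, d8, d9, d11, d12, d14}
⟦below d2⟧ = {x : ⟨x, d2⟩ ∈ ⟦below⟧} = {d2, d4, d5, d6, d8, d9, d10, d14}
⟦left of d10⟧ = {x : ⟨x, d10⟩ ∈ ⟦left of⟧} = {d1, d2, d4, d6, d7, d9, d12, d13}
⟦ball⟧ = {d3, d4, d6, d10, d11, d12, d13, d14}
… ∩ ⟦that broke⟧ = {d3, d4, d6, d10, d11, d12, d13, d14} ∩ {d1, d3, d5, d6, d8, d11, d14} = {d3, d6, d11, d14}
… ∩ ⟦right of d2⟧ = {d3, d6, d11, d14} ∩ {d3, d6, d8, d9, d11, d12, d14} = {d3, d6, d11, d14}
… ∩ ⟦below d2⟧ = {d3, d6, d11, d14} ∩ {d2, d4, d5, d6, d8, d9, d10, d14} = {d6, d14}
… ∩ ⟦left of d10⟧ = {d6, d14} ∩ {d1, d2, d4, d6, d7, d9, d12, d13} = {d6}
So ⟦ball that broke right of d2 below d2 left of d10⟧ = {d6}.

{d6}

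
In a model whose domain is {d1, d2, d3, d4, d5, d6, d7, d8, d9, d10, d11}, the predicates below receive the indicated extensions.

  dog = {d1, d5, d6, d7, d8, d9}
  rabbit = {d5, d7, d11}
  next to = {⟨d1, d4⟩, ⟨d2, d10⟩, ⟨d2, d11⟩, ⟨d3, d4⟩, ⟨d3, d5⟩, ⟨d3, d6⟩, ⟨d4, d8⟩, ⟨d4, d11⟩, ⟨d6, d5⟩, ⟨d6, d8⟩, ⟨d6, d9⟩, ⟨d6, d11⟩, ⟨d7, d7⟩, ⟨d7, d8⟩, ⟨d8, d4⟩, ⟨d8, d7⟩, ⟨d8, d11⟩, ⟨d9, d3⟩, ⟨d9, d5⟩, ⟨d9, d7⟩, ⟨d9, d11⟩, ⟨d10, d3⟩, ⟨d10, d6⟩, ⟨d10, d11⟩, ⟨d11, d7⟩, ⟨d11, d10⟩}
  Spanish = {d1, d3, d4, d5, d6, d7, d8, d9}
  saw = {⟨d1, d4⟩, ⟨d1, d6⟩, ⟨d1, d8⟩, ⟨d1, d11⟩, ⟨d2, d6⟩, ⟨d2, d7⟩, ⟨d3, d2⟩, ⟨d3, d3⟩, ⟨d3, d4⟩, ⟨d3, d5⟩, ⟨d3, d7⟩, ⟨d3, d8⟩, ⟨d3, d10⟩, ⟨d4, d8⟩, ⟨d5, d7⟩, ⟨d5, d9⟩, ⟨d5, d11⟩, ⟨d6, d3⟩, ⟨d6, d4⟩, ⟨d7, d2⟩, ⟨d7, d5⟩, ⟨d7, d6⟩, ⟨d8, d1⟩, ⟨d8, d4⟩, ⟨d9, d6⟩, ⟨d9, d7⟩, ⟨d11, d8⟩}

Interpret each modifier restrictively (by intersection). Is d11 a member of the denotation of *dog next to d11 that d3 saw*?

⟦next to d11⟧ = {x : ⟨x, d11⟩ ∈ ⟦next to⟧} = {d2, d4, d6, d8, d9, d10}
⟦that d3 saw⟧ = {x : ⟨d3, x⟩ ∈ ⟦saw⟧} = {d2, d3, d4, d5, d7, d8, d10}
⟦dog⟧ = {d1, d5, d6, d7, d8, d9}
… ∩ ⟦next to d11⟧ = {d1, d5, d6, d7, d8, d9} ∩ {d2, d4, d6, d8, d9, d10} = {d6, d8, d9}
… ∩ ⟦that d3 saw⟧ = {d6, d8, d9} ∩ {d2, d3, d4, d5, d7, d8, d10} = {d8}
⟦dog next to d11 that d3 saw⟧ = {d8}; d11 ∉ this set.

no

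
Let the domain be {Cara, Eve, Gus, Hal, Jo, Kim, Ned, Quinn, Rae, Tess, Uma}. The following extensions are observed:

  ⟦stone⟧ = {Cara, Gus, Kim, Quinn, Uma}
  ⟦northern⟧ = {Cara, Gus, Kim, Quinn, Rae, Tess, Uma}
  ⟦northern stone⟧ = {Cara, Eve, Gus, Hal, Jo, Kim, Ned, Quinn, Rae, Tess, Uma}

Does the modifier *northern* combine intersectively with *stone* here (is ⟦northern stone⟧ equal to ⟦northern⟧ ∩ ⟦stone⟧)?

no

⟦northern⟧ ∩ ⟦stone⟧ = {Cara, Gus, Kim, Quinn, Rae, Tess, Uma} ∩ {Cara, Gus, Kim, Quinn, Uma} = {Cara, Gus, Kim, Quinn, Uma}
Observed ⟦northern stone⟧ = {Cara, Eve, Gus, Hal, Jo, Kim, Ned, Quinn, Rae, Tess, Uma}.
These differ, so the modifier is not intersective in this model.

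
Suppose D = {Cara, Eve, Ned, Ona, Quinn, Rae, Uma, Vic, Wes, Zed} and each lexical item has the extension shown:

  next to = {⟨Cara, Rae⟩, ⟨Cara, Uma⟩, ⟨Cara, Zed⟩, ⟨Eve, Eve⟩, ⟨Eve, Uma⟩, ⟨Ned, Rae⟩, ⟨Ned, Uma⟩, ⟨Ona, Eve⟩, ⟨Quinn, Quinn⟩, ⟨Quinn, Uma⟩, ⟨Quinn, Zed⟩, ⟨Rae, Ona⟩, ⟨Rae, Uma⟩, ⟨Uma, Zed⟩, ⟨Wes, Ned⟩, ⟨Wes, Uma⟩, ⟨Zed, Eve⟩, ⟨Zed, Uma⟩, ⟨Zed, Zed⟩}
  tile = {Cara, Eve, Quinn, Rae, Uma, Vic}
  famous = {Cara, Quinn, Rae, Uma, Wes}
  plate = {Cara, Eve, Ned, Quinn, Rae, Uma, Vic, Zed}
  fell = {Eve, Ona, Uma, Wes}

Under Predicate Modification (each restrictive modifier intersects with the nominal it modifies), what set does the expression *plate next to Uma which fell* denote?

{Eve}

⟦next to Uma⟧ = {x : ⟨x, Uma⟩ ∈ ⟦next to⟧} = {Cara, Eve, Ned, Quinn, Rae, Wes, Zed}
⟦which fell⟧ = ⟦fell⟧ = {Eve, Ona, Uma, Wes}
⟦plate⟧ = {Cara, Eve, Ned, Quinn, Rae, Uma, Vic, Zed}
… ∩ ⟦next to Uma⟧ = {Cara, Eve, Ned, Quinn, Rae, Uma, Vic, Zed} ∩ {Cara, Eve, Ned, Quinn, Rae, Wes, Zed} = {Cara, Eve, Ned, Quinn, Rae, Zed}
… ∩ ⟦which fell⟧ = {Cara, Eve, Ned, Quinn, Rae, Zed} ∩ {Eve, Ona, Uma, Wes} = {Eve}
So ⟦plate next to Uma which fell⟧ = {Eve}.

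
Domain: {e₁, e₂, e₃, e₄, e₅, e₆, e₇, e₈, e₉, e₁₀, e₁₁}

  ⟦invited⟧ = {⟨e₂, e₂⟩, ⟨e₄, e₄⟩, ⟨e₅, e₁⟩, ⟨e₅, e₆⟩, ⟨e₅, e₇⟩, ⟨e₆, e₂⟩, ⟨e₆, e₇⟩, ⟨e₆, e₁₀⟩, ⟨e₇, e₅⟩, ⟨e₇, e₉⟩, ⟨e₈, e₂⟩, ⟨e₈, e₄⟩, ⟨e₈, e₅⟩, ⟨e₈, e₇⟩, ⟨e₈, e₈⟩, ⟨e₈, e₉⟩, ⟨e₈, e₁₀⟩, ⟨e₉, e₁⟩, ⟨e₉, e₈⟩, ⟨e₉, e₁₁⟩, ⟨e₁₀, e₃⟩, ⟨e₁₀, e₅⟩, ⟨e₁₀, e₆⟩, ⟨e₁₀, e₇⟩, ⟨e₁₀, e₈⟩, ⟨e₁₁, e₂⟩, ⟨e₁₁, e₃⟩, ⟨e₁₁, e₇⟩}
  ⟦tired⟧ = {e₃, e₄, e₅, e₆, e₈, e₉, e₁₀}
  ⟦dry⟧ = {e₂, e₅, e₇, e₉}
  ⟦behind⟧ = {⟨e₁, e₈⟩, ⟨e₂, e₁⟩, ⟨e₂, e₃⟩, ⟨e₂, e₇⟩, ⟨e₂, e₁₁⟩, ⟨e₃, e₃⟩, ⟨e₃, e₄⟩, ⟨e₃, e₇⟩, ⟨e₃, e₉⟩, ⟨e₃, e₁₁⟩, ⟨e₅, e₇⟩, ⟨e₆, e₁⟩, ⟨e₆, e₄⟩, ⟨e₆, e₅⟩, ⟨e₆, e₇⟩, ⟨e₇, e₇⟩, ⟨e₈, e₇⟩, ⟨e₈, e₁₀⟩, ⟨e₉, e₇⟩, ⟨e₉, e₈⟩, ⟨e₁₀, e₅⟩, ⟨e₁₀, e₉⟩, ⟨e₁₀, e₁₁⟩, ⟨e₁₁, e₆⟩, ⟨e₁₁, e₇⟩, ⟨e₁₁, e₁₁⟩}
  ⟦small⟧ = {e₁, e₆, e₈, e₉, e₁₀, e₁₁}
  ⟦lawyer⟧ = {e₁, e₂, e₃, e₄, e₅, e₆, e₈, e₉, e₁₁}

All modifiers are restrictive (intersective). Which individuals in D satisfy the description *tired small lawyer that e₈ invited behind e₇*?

{e₈, e₉}

⟦that e₈ invited⟧ = {x : ⟨e₈, x⟩ ∈ ⟦invited⟧} = {e₂, e₄, e₅, e₇, e₈, e₉, e₁₀}
⟦behind e₇⟧ = {x : ⟨x, e₇⟩ ∈ ⟦behind⟧} = {e₂, e₃, e₅, e₆, e₇, e₈, e₉, e₁₁}
⟦lawyer⟧ = {e₁, e₂, e₃, e₄, e₅, e₆, e₈, e₉, e₁₁}
… ∩ ⟦that e₈ invited⟧ = {e₁, e₂, e₃, e₄, e₅, e₆, e₈, e₉, e₁₁} ∩ {e₂, e₄, e₅, e₇, e₈, e₉, e₁₀} = {e₂, e₄, e₅, e₈, e₉}
… ∩ ⟦behind e₇⟧ = {e₂, e₄, e₅, e₈, e₉} ∩ {e₂, e₃, e₅, e₆, e₇, e₈, e₉, e₁₁} = {e₂, e₅, e₈, e₉}
… ∩ ⟦tired⟧ = {e₂, e₅, e₈, e₉} ∩ {e₃, e₄, e₅, e₆, e₈, e₉, e₁₀} = {e₅, e₈, e₉}
… ∩ ⟦small⟧ = {e₅, e₈, e₉} ∩ {e₁, e₆, e₈, e₉, e₁₀, e₁₁} = {e₈, e₉}
So ⟦tired small lawyer that e₈ invited behind e₇⟧ = {e₈, e₉}.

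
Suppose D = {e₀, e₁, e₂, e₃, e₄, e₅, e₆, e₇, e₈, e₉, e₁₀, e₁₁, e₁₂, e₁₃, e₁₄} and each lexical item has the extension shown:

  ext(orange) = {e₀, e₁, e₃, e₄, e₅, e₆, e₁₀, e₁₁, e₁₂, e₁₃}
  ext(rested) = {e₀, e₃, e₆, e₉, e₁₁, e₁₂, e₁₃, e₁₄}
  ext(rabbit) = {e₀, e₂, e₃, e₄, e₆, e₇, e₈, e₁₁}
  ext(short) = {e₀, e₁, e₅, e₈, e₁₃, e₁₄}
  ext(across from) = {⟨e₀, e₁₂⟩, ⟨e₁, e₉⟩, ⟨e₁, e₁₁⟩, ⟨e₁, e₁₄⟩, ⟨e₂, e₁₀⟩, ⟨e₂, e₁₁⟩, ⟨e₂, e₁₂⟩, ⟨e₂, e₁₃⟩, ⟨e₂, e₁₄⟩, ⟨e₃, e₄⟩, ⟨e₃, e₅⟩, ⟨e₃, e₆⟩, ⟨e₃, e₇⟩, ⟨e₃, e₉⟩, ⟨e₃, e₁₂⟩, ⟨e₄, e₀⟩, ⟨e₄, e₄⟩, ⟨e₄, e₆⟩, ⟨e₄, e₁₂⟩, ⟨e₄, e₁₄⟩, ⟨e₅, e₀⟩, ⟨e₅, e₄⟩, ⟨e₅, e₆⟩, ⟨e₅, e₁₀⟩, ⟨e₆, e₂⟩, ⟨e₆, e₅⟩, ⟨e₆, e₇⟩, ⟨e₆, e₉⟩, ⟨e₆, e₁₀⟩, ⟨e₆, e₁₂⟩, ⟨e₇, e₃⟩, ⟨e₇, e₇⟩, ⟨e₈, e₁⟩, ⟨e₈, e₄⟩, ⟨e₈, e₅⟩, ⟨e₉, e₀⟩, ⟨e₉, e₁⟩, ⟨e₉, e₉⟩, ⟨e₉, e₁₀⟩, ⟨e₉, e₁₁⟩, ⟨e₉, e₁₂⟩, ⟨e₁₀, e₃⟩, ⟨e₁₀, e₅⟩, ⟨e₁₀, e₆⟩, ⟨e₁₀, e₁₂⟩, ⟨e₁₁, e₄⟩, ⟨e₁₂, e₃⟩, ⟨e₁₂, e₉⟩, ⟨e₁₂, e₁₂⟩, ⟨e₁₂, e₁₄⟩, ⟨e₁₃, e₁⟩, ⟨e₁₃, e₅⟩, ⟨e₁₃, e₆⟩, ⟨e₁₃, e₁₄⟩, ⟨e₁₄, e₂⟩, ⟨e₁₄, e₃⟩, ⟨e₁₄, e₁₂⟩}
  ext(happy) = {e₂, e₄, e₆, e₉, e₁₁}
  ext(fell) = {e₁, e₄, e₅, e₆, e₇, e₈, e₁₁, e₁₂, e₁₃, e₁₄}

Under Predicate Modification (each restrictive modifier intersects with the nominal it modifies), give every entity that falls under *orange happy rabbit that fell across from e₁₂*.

⟦that fell⟧ = ⟦fell⟧ = {e₁, e₄, e₅, e₆, e₇, e₈, e₁₁, e₁₂, e₁₃, e₁₄}
⟦across from e₁₂⟧ = {x : ⟨x, e₁₂⟩ ∈ ⟦across from⟧} = {e₀, e₂, e₃, e₄, e₆, e₉, e₁₀, e₁₂, e₁₄}
⟦rabbit⟧ = {e₀, e₂, e₃, e₄, e₆, e₇, e₈, e₁₁}
… ∩ ⟦that fell⟧ = {e₀, e₂, e₃, e₄, e₆, e₇, e₈, e₁₁} ∩ {e₁, e₄, e₅, e₆, e₇, e₈, e₁₁, e₁₂, e₁₃, e₁₄} = {e₄, e₆, e₇, e₈, e₁₁}
… ∩ ⟦across from e₁₂⟧ = {e₄, e₆, e₇, e₈, e₁₁} ∩ {e₀, e₂, e₃, e₄, e₆, e₉, e₁₀, e₁₂, e₁₄} = {e₄, e₆}
… ∩ ⟦orange⟧ = {e₄, e₆} ∩ {e₀, e₁, e₃, e₄, e₅, e₆, e₁₀, e₁₁, e₁₂, e₁₃} = {e₄, e₆}
… ∩ ⟦happy⟧ = {e₄, e₆} ∩ {e₂, e₄, e₆, e₉, e₁₁} = {e₄, e₆}
So ⟦orange happy rabbit that fell across from e₁₂⟧ = {e₄, e₆}.

{e₄, e₆}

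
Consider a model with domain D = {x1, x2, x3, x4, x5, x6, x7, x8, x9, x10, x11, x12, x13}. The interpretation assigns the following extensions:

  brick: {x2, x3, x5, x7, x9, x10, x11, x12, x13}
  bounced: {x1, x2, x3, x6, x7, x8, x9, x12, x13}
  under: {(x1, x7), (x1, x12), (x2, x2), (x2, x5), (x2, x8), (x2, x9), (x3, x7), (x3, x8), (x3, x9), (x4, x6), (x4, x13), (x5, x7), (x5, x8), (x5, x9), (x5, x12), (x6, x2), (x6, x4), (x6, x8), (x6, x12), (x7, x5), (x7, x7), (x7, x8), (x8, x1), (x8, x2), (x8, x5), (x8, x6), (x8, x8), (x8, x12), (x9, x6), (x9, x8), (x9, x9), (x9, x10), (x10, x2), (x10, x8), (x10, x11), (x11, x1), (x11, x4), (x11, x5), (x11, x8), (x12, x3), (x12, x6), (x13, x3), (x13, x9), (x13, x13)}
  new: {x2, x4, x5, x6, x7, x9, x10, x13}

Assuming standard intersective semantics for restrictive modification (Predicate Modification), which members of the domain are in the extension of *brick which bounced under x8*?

{x2, x3, x7, x9}

⟦which bounced⟧ = ⟦bounced⟧ = {x1, x2, x3, x6, x7, x8, x9, x12, x13}
⟦under x8⟧ = {x : ⟨x, x8⟩ ∈ ⟦under⟧} = {x2, x3, x5, x6, x7, x8, x9, x10, x11}
⟦brick⟧ = {x2, x3, x5, x7, x9, x10, x11, x12, x13}
… ∩ ⟦which bounced⟧ = {x2, x3, x5, x7, x9, x10, x11, x12, x13} ∩ {x1, x2, x3, x6, x7, x8, x9, x12, x13} = {x2, x3, x7, x9, x12, x13}
… ∩ ⟦under x8⟧ = {x2, x3, x7, x9, x12, x13} ∩ {x2, x3, x5, x6, x7, x8, x9, x10, x11} = {x2, x3, x7, x9}
So ⟦brick which bounced under x8⟧ = {x2, x3, x7, x9}.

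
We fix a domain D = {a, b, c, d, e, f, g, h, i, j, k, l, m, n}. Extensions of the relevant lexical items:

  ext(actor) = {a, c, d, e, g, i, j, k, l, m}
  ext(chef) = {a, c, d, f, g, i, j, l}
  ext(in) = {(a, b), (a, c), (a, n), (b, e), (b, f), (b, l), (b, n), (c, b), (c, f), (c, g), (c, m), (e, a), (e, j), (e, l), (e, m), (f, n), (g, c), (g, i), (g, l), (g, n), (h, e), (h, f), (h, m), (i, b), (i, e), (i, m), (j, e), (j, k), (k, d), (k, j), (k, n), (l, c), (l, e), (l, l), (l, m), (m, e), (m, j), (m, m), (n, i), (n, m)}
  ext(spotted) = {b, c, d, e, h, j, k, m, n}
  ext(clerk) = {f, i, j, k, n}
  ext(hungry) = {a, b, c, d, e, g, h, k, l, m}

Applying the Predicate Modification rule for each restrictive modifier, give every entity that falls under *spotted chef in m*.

{c}

⟦in m⟧ = {x : ⟨x, m⟩ ∈ ⟦in⟧} = {c, e, h, i, l, m, n}
⟦chef⟧ = {a, c, d, f, g, i, j, l}
… ∩ ⟦in m⟧ = {a, c, d, f, g, i, j, l} ∩ {c, e, h, i, l, m, n} = {c, i, l}
… ∩ ⟦spotted⟧ = {c, i, l} ∩ {b, c, d, e, h, j, k, m, n} = {c}
So ⟦spotted chef in m⟧ = {c}.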